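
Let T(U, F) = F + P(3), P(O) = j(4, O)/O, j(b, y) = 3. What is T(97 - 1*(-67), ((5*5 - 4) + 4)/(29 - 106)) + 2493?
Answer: 192013/77 ≈ 2493.7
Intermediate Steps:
P(O) = 3/O
T(U, F) = 1 + F (T(U, F) = F + 3/3 = F + 3*(⅓) = F + 1 = 1 + F)
T(97 - 1*(-67), ((5*5 - 4) + 4)/(29 - 106)) + 2493 = (1 + ((5*5 - 4) + 4)/(29 - 106)) + 2493 = (1 + ((25 - 4) + 4)/(-77)) + 2493 = (1 + (21 + 4)*(-1/77)) + 2493 = (1 + 25*(-1/77)) + 2493 = (1 - 25/77) + 2493 = 52/77 + 2493 = 192013/77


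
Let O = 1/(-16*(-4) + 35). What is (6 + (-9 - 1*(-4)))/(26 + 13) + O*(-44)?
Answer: -49/117 ≈ -0.41880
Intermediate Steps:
O = 1/99 (O = 1/(64 + 35) = 1/99 ≈ 0.010101)
(6 + (-9 - 1*(-4)))/(26 + 13) + O*(-44) = (6 + (-9 - 1*(-4)))/(26 + 13) + (1/99)*(-44) = (6 + (-9 + 4))/39 - 4/9 = (6 - 5)*(1/39) - 4/9 = 1*(1/39) - 4/9 = 1/39 - 4/9 = -49/117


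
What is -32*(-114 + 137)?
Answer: -736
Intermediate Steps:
-32*(-114 + 137) = -32*23 = -736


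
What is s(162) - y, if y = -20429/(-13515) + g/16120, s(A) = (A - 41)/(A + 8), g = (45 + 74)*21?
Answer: -8320925/8714472 ≈ -0.95484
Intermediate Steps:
g = 2499 (g = 119*21 = 2499)
s(A) = (-41 + A)/(8 + A)
y = 72617893/43572360 (y = -20429/(-13515) + 2499/16120 = -20429*(-1/13515) + 2499*(1/16120) = 20429/13515 + 2499/16120 = 72617893/43572360 ≈ 1.6666)
s(162) - y = (-41 + 162)/(8 + 162) - 1*72617893/43572360 = 121/170 - 72617893/43572360 = -8320925/8714472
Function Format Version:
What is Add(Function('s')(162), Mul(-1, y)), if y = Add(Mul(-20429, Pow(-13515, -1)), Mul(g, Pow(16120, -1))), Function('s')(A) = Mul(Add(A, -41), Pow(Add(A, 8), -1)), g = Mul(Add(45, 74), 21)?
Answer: Rational(-8320925, 8714472) ≈ -0.95484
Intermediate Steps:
g = 2499 (g = Mul(119, 21) = 2499)
Function('s')(A) = Mul(Pow(Add(8, A), -1), Add(-41, A)) (Function('s')(A) = Mul(Add(-41, A), Pow(Add(8, A), -1)) = Mul(Pow(Add(8, A), -1), Add(-41, A)))
y = Rational(72617893, 43572360) (y = Add(Mul(-20429, Pow(-13515, -1)), Mul(2499, Pow(16120, -1))) = Add(Mul(-20429, Rational(-1, 13515)), Mul(2499, Rational(1, 16120))) = Add(Rational(20429, 13515), Rational(2499, 16120)) = Rational(72617893, 43572360) ≈ 1.6666)
Add(Function('s')(162), Mul(-1, y)) = Add(Mul(Pow(Add(8, 162), -1), Add(-41, 162)), Mul(-1, Rational(72617893, 43572360))) = Add(Mul(Pow(170, -1), 121), Rational(-72617893, 43572360)) = Add(Mul(Rational(1, 170), 121), Rational(-72617893, 43572360)) = Add(Rational(121, 170), Rational(-72617893, 43572360)) = Rational(-8320925, 8714472)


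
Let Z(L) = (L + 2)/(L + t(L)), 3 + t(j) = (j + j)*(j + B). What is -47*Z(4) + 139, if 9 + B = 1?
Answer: 4591/31 ≈ 148.10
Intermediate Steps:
B = -8 (B = -9 + 1 = -8)
t(j) = -3 + 2*j*(-8 + j) (t(j) = -3 + (j + j)*(j - 8) = -3 + (2*j)*(-8 + j) = -3 + 2*j*(-8 + j))
Z(L) = (2 + L)/(-3 - 15*L + 2*L²) (Z(L) = (L + 2)/(L + (-3 - 16*L + 2*L²)) = (2 + L)/(-3 - 15*L + 2*L²))
-47*Z(4) + 139 = -47*(2 + 4)/(-3 - 15*4 + 2*4²) + 139 = -47*6/(-3 - 60 + 2*16) + 139 = -47*6/(-3 - 60 + 32) + 139 = -47*6/(-31) + 139 = -(-47)*6/31 + 139 = -47*(-6/31) + 139 = 282/31 + 139 = 4591/31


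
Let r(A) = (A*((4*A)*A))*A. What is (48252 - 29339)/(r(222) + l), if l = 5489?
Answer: 18913/9715656113 ≈ 1.9467e-6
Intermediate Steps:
r(A) = 4*A**4 (r(A) = (A*(4*A**2))*A = (4*A**3)*A = 4*A**4)
(48252 - 29339)/(r(222) + l) = (48252 - 29339)/(4*222**4 + 5489) = 18913/(4*2428912656 + 5489) = 18913/(9715650624 + 5489) = 18913/9715656113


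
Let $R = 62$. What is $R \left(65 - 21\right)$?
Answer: $2728$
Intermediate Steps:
$R \left(65 - 21\right) = 62 \left(65 - 21\right) = 62 \cdot 44 = 2728$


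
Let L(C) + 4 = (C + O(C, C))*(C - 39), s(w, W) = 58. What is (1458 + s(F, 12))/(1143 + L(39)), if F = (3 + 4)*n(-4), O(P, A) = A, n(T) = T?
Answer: 1516/1139 ≈ 1.3310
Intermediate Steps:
F = -28 (F = (3 + 4)*(-4) = 7*(-4) = -28)
L(C) = -4 + 2*C*(-39 + C) (L(C) = -4 + (C + C)*(C - 39) = -4 + (2*C)*(-39 + C) = -4 + 2*C*(-39 + C))
(1458 + s(F, 12))/(1143 + L(39)) = (1458 + 58)/(1143 + (-4 - 78*39 + 2*39²)) = 1516/(1143 + (-4 - 3042 + 2*1521)) = 1516/(1143 + (-4 - 3042 + 3042)) = 1516/(1143 - 4) = 1516/1139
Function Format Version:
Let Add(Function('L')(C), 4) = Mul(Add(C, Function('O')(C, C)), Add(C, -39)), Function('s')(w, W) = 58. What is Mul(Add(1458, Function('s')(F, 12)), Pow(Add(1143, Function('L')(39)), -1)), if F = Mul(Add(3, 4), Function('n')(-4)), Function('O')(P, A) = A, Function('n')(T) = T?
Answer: Rational(1516, 1139) ≈ 1.3310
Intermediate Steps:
F = -28 (F = Mul(Add(3, 4), -4) = Mul(7, -4) = -28)
Function('L')(C) = Add(-4, Mul(2, C, Add(-39, C))) (Function('L')(C) = Add(-4, Mul(Add(C, C), Add(C, -39))) = Add(-4, Mul(Mul(2, C), Add(-39, C))) = Add(-4, Mul(2, C, Add(-39, C))))
Mul(Add(1458, Function('s')(F, 12)), Pow(Add(1143, Function('L')(39)), -1)) = Mul(Add(1458, 58), Pow(Add(1143, Add(-4, Mul(-78, 39), Mul(2, Pow(39, 2)))), -1)) = Mul(1516, Pow(Add(1143, Add(-4, -3042, Mul(2, 1521))), -1)) = Mul(1516, Pow(Add(1143, Add(-4, -3042, 3042)), -1)) = Mul(1516, Pow(Add(1143, -4), -1)) = Mul(1516, Pow(1139, -1)) = Mul(1516, Rational(1, 1139)) = Rational(1516, 1139)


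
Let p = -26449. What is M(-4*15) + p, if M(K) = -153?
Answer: -26602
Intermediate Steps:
M(-4*15) + p = -153 - 26449 = -26602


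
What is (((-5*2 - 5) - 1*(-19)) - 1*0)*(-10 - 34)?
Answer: -176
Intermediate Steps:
(((-5*2 - 5) - 1*(-19)) - 1*0)*(-10 - 34) = (((-10 - 5) + 19) + 0)*(-44) = ((-15 + 19) + 0)*(-44) = (4 + 0)*(-44) = 4*(-44) = -176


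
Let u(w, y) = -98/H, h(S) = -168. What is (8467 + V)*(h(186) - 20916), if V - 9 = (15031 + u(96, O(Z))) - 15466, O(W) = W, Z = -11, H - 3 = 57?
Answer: -847510034/5 ≈ -1.6950e+8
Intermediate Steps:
H = 60 (H = 3 + 57 = 60)
u(w, y) = -49/30 (u(w, y) = -98/60 = -98*1/60 = -49/30)
V = -12829/30 (V = 9 + ((15031 - 49/30) - 15466) = 9 + (450881/30 - 15466) = 9 - 13099/30 = -12829/30 ≈ -427.63)
(8467 + V)*(h(186) - 20916) = (8467 - 12829/30)*(-168 - 20916) = (241181/30)*(-21084) = -847510034/5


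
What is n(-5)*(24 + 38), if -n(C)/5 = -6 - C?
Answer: 310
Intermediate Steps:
n(C) = 30 + 5*C (n(C) = -5*(-6 - C) = 30 + 5*C)
n(-5)*(24 + 38) = (30 + 5*(-5))*(24 + 38) = (30 - 25)*62 = 5*62 = 310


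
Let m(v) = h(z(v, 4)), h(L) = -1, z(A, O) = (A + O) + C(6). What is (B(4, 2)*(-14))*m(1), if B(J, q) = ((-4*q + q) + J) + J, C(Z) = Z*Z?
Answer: 28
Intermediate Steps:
C(Z) = Z²
z(A, O) = 36 + A + O (z(A, O) = (A + O) + 6² = (A + O) + 36 = 36 + A + O)
m(v) = -1
B(J, q) = -3*q + 2*J (B(J, q) = (-3*q + J) + J = (J - 3*q) + J = -3*q + 2*J)
(B(4, 2)*(-14))*m(1) = ((-3*2 + 2*4)*(-14))*(-1) = ((-6 + 8)*(-14))*(-1) = (2*(-14))*(-1) = -28*(-1) = 28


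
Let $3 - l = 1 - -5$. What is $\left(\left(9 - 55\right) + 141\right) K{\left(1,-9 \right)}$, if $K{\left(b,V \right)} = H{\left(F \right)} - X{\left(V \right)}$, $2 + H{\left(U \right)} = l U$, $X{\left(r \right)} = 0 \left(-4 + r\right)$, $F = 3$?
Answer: $-1045$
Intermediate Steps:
$X{\left(r \right)} = 0$
$l = -3$ ($l = 3 - \left(1 - -5\right) = 3 - \left(1 + 5\right) = 3 - 6 = -3$)
$H{\left(U \right)} = -2 - 3 U$
$K{\left(b,V \right)} = -11$ ($K{\left(b,V \right)} = \left(-2 - 9\right) - 0 = \left(-2 - 9\right) + 0 = -11 + 0 = -11$)
$\left(\left(9 - 55\right) + 141\right) K{\left(1,-9 \right)} = \left(\left(9 - 55\right) + 141\right) \left(-11\right) = \left(-46 + 141\right) \left(-11\right) = 95 \left(-11\right) = -1045$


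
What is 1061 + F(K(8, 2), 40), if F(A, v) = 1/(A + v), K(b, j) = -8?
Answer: 33953/32 ≈ 1061.0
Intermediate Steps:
1061 + F(K(8, 2), 40) = 1061 + 1/(-8 + 40) = 1061 + 1/32 = 33953/32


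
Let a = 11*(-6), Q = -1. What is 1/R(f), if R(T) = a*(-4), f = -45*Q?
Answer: 1/264 ≈ 0.0037879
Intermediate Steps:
a = -66
f = 45 (f = -45*(-1) = 45)
R(T) = 264 (R(T) = -66*(-4) = 264)
1/R(f) = 1/264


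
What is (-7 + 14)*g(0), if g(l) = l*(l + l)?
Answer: 0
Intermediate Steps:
g(l) = 2*l² (g(l) = l*(2*l) = 2*l²)
(-7 + 14)*g(0) = (-7 + 14)*(2*0²) = 7*(2*0) = 7*0 = 0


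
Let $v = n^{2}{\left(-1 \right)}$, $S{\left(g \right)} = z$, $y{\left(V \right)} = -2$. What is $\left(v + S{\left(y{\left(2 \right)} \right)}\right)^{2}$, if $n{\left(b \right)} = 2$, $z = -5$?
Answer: $1$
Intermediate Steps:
$S{\left(g \right)} = -5$
$v = 4$ ($v = 2^{2} = 4$)
$\left(v + S{\left(y{\left(2 \right)} \right)}\right)^{2} = \left(4 - 5\right)^{2} = \left(-1\right)^{2} = 1$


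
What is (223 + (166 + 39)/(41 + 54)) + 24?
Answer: 4734/19 ≈ 249.16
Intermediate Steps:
(223 + (166 + 39)/(41 + 54)) + 24 = (223 + 205/95) + 24 = (223 + 205*(1/95)) + 24 = (223 + 41/19) + 24 = 4278/19 + 24 = 4734/19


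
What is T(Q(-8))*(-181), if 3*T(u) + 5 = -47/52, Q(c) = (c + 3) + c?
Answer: 55567/156 ≈ 356.20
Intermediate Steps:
Q(c) = 3 + 2*c (Q(c) = (3 + c) + c = 3 + 2*c)
T(u) = -307/156 (T(u) = -5/3 + (-47/52)/3 = -5/3 + (-47*1/52)/3 = -5/3 + (1/3)*(-47/52) = -5/3 - 47/156 = -307/156)
T(Q(-8))*(-181) = -307/156*(-181) = 55567/156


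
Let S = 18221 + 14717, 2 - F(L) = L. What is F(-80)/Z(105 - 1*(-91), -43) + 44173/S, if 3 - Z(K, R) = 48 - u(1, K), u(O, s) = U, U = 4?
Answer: -21703/32938 ≈ -0.65891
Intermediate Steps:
F(L) = 2 - L
u(O, s) = 4
Z(K, R) = -41 (Z(K, R) = 3 - (48 - 1*4) = 3 - (48 - 4) = 3 - 1*44 = 3 - 44 = -41)
S = 32938
F(-80)/Z(105 - 1*(-91), -43) + 44173/S = (2 - 1*(-80))/(-41) + 44173/32938 = (2 + 80)*(-1/41) + 44173*(1/32938) = 82*(-1/41) + 44173/32938 = -2 + 44173/32938 = -21703/32938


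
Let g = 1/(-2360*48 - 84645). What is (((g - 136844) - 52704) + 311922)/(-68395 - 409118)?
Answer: -24220873949/94511760525 ≈ -0.25627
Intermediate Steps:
g = -1/197925 (g = 1/(-113280 - 84645) = 1/(-197925) = -1/197925 ≈ -5.0524e-6)
(((g - 136844) - 52704) + 311922)/(-68395 - 409118) = (((-1/197925 - 136844) - 52704) + 311922)/(-68395 - 409118) = ((-27084848701/197925 - 52704) + 311922)/(-477513) = (-37516287901/197925 + 311922)*(-1/477513) = (24220873949/197925)*(-1/477513) = -24220873949/94511760525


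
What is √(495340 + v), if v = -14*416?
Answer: 38*√339 ≈ 699.65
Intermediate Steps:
v = -5824
√(495340 + v) = √(495340 - 5824) = √489516 = 38*√339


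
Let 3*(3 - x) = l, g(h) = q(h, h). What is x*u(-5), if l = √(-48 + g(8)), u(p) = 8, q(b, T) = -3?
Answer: 24 - 8*I*√51/3 ≈ 24.0 - 19.044*I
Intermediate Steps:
g(h) = -3
l = I*√51 (l = √(-48 - 3) = √(-51) = I*√51 ≈ 7.1414*I)
x = 3 - I*√51/3 ≈ 3.0 - 2.3805*I
x*u(-5) = (3 - I*√51/3)*8 = 24 - 8*I*√51/3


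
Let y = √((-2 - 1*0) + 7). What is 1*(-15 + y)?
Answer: -15 + √5 ≈ -12.764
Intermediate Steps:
y = √5 (y = √((-2 + 0) + 7) = √(-2 + 7) = √5 ≈ 2.2361)
1*(-15 + y) = 1*(-15 + √5) = -15 + √5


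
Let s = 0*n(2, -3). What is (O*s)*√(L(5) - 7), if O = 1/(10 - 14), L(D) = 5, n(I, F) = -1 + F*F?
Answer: 0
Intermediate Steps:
n(I, F) = -1 + F²
s = 0 (s = 0*(-1 + (-3)²) = 0*(-1 + 9) = 0*8 = 0)
O = -¼ (O = 1/(-4) = -¼ ≈ -0.25000)
(O*s)*√(L(5) - 7) = (-¼*0)*√(5 - 7) = 0*√(-2) = 0*(I*√2) = 0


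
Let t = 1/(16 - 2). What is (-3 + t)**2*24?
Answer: 10086/49 ≈ 205.84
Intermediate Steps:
t = 1/14 ≈ 0.071429
(-3 + t)**2*24 = (-3 + 1/14)**2*24 = (-41/14)**2*24 = (1681/196)*24 = 10086/49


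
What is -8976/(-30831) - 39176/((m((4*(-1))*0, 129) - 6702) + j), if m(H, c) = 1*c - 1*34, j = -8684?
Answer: 448362424/157145607 ≈ 2.8532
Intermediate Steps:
m(H, c) = -34 + c (m(H, c) = c - 34 = -34 + c)
-8976/(-30831) - 39176/((m((4*(-1))*0, 129) - 6702) + j) = -8976/(-30831) - 39176/(((-34 + 129) - 6702) - 8684) = -8976*(-1/30831) - 39176/((95 - 6702) - 8684) = 2992/10277 - 39176/(-6607 - 8684) = 2992/10277 - 39176/(-15291) = 2992/10277 - 39176*(-1/15291) = 2992/10277 + 39176/15291 = 448362424/157145607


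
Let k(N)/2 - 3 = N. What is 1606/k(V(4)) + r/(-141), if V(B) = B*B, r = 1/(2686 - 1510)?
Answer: 133150229/3150504 ≈ 42.263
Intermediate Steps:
r = 1/1176 ≈ 0.00085034
V(B) = B²
k(N) = 6 + 2*N
1606/k(V(4)) + r/(-141) = 1606/(6 + 2*4²) + (1/1176)/(-141) = 1606/(6 + 2*16) + (1/1176)*(-1/141) = 1606/(6 + 32) - 1/165816 = 1606/38 - 1/165816 = 1606*(1/38) - 1/165816 = 803/19 - 1/165816 = 133150229/3150504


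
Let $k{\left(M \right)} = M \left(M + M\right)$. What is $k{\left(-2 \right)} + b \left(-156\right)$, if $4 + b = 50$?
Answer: $-7168$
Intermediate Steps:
$b = 46$ ($b = -4 + 50 = 46$)
$k{\left(M \right)} = 2 M^{2}$ ($k{\left(M \right)} = M 2 M = 2 M^{2}$)
$k{\left(-2 \right)} + b \left(-156\right) = 2 \left(-2\right)^{2} + 46 \left(-156\right) = 2 \cdot 4 - 7176 = 8 - 7176 = -7168$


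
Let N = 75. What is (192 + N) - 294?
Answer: -27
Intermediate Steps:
(192 + N) - 294 = (192 + 75) - 294 = 267 - 294 = -27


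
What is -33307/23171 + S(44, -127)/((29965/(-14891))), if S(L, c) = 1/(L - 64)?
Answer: -19615845739/13886380300 ≈ -1.4126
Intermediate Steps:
S(L, c) = 1/(-64 + L)
-33307/23171 + S(44, -127)/((29965/(-14891))) = -33307/23171 + 1/((-64 + 44)*((29965/(-14891)))) = -33307*1/23171 + 1/((-20)*((29965*(-1/14891)))) = -33307/23171 - 1/(20*(-29965/14891)) = -33307/23171 - 1/20*(-14891/29965) = -33307/23171 + 14891/599300 = -19615845739/13886380300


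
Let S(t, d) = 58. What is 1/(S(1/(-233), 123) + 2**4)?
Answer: 1/74 ≈ 0.013514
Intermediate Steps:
1/(S(1/(-233), 123) + 2**4) = 1/(58 + 2**4) = 1/(58 + 16) = 1/74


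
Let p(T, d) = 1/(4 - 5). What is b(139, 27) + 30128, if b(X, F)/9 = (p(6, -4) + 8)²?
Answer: 30569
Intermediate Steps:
p(T, d) = -1 (p(T, d) = 1/(-1) = -1)
b(X, F) = 441 (b(X, F) = 9*(-1 + 8)² = 9*7² = 9*49 = 441)
b(139, 27) + 30128 = 441 + 30128 = 30569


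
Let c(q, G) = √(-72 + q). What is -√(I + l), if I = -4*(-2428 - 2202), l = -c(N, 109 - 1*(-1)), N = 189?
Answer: -√(18520 - 3*√13) ≈ -136.05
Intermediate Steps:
l = -3*√13 (l = -√(-72 + 189) = -√117 = -3*√13 ≈ -10.817)
I = 18520 (I = -4*(-4630) = 18520)
-√(I + l) = -√(18520 - 3*√13)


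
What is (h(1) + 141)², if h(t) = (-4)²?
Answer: 24649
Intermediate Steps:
h(t) = 16
(h(1) + 141)² = (16 + 141)² = 157² = 24649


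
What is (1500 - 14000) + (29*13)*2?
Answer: -11746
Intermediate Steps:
(1500 - 14000) + (29*13)*2 = -12500 + 377*2 = -12500 + 754 = -11746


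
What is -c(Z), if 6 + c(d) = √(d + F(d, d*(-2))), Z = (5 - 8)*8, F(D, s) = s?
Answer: 6 - 2*√6 ≈ 1.1010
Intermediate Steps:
Z = -24 (Z = -3*8 = -24)
c(d) = -6 + √(-d) (c(d) = -6 + √(d + d*(-2)) = -6 + √(d - 2*d) = -6 + √(-d))
-c(Z) = -(-6 + √(-1*(-24))) = -(-6 + √24) = -(-6 + 2*√6) = 6 - 2*√6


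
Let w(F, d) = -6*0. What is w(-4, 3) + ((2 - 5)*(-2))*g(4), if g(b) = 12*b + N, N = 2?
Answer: 300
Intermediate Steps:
w(F, d) = 0
g(b) = 2 + 12*b (g(b) = 12*b + 2 = 2 + 12*b)
w(-4, 3) + ((2 - 5)*(-2))*g(4) = 0 + ((2 - 5)*(-2))*(2 + 12*4) = 0 + (-3*(-2))*(2 + 48) = 0 + 6*50 = 0 + 300 = 300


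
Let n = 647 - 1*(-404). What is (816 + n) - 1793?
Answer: 74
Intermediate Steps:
n = 1051 (n = 647 + 404 = 1051)
(816 + n) - 1793 = (816 + 1051) - 1793 = 1867 - 1793 = 74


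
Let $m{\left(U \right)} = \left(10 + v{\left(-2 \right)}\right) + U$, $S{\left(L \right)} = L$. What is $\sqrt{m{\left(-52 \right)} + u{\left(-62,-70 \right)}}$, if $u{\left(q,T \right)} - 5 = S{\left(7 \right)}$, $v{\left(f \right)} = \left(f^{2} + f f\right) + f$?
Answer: $2 i \sqrt{6} \approx 4.899 i$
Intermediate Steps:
$v{\left(f \right)} = f + 2 f^{2}$ ($v{\left(f \right)} = \left(f^{2} + f^{2}\right) + f = 2 f^{2} + f = f + 2 f^{2}$)
$m{\left(U \right)} = 16 + U$ ($m{\left(U \right)} = \left(10 - 2 \left(1 + 2 \left(-2\right)\right)\right) + U = \left(10 - 2 \left(1 - 4\right)\right) + U = \left(10 - -6\right) + U = \left(10 + 6\right) + U = 16 + U$)
$u{\left(q,T \right)} = 12$ ($u{\left(q,T \right)} = 5 + 7 = 12$)
$\sqrt{m{\left(-52 \right)} + u{\left(-62,-70 \right)}} = \sqrt{\left(16 - 52\right) + 12} = \sqrt{-36 + 12} = \sqrt{-24} = 2 i \sqrt{6}$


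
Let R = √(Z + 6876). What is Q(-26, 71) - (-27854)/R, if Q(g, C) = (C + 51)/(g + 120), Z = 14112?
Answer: 61/47 + 13927*√583/1749 ≈ 193.56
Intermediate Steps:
R = 6*√583 (R = √(14112 + 6876) = √20988 = 6*√583 ≈ 144.87)
Q(g, C) = (51 + C)/(120 + g)
Q(-26, 71) - (-27854)/R = (51 + 71)/(120 - 26) - (-27854)/(6*√583) = 122/94 - (-27854)*√583/3498 = (1/94)*122 - (-13927)*√583/1749 = 61/47 + 13927*√583/1749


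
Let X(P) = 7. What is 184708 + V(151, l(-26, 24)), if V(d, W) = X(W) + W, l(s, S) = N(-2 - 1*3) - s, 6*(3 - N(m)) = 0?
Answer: 184744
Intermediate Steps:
N(m) = 3 (N(m) = 3 - ⅙*0 = 3 + 0 = 3)
l(s, S) = 3 - s
V(d, W) = 7 + W
184708 + V(151, l(-26, 24)) = 184708 + (7 + (3 - 1*(-26))) = 184708 + (7 + (3 + 26)) = 184708 + (7 + 29) = 184708 + 36 = 184744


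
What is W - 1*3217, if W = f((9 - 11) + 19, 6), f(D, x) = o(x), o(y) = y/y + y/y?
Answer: -3215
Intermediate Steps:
o(y) = 2 (o(y) = 1 + 1 = 2)
f(D, x) = 2
W = 2
W - 1*3217 = 2 - 1*3217 = 2 - 3217 = -3215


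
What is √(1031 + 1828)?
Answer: √2859 ≈ 53.470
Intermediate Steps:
√(1031 + 1828) = √2859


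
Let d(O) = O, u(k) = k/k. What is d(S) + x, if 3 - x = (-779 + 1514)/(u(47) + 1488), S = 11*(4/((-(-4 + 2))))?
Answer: 36490/1489 ≈ 24.506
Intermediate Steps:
u(k) = 1
S = 22 (S = 11*(4/((-1*(-2)))) = 11*(4/2) = 11*(4*(½)) = 11*2 = 22)
x = 3732/1489 (x = 3 - (-779 + 1514)/(1 + 1488) = 3 - 735/1489 = 3732/1489 ≈ 2.5064)
d(S) + x = 22 + 3732/1489 = 36490/1489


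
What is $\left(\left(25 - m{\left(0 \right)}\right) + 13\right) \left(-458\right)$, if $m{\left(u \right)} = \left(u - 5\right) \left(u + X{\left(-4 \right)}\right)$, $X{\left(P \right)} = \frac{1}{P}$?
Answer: $- \frac{33663}{2} \approx -16832.0$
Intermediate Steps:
$m{\left(u \right)} = \left(-5 + u\right) \left(- \frac{1}{4} + u\right)$ ($m{\left(u \right)} = \left(u - 5\right) \left(u + \frac{1}{-4}\right) = \left(-5 + u\right) \left(u - \frac{1}{4}\right) = \left(-5 + u\right) \left(- \frac{1}{4} + u\right)$)
$\left(\left(25 - m{\left(0 \right)}\right) + 13\right) \left(-458\right) = \left(\left(25 - \left(\frac{5}{4} + 0^{2} - 0\right)\right) + 13\right) \left(-458\right) = \left(\left(25 - \left(\frac{5}{4} + 0 + 0\right)\right) + 13\right) \left(-458\right) = \left(\left(25 - \frac{5}{4}\right) + 13\right) \left(-458\right) = \left(\frac{95}{4} + 13\right) \left(-458\right) = \frac{147}{4} \left(-458\right) = - \frac{33663}{2}$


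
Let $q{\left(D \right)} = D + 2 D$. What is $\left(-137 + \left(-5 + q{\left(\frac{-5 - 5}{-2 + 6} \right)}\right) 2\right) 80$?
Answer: $-12960$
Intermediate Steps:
$q{\left(D \right)} = 3 D$
$\left(-137 + \left(-5 + q{\left(\frac{-5 - 5}{-2 + 6} \right)}\right) 2\right) 80 = \left(-137 + \left(-5 + 3 \frac{-5 - 5}{-2 + 6}\right) 2\right) 80 = \left(-137 + \left(-5 + 3 \left(- \frac{10}{4}\right)\right) 2\right) 80 = \left(-137 + \left(-5 + 3 \left(\left(-10\right) \frac{1}{4}\right)\right) 2\right) 80 = \left(-137 + \left(-5 + 3 \left(- \frac{5}{2}\right)\right) 2\right) 80 = \left(-137 + \left(-5 - \frac{15}{2}\right) 2\right) 80 = \left(-137 - 25\right) 80 = \left(-162\right) 80 = -12960$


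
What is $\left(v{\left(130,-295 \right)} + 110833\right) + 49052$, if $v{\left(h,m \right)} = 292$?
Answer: $160177$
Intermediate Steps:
$\left(v{\left(130,-295 \right)} + 110833\right) + 49052 = \left(292 + 110833\right) + 49052 = 111125 + 49052 = 160177$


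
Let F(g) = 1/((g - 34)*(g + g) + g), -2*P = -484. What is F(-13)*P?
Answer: 242/1209 ≈ 0.20017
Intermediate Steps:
P = 242 (P = -½*(-484) = 242)
F(g) = 1/(g + 2*g*(-34 + g)) (F(g) = 1/((-34 + g)*(2*g) + g) = 1/(2*g*(-34 + g) + g) = 1/(g + 2*g*(-34 + g)))
F(-13)*P = (1/((-13)*(-67 + 2*(-13))))*242 = -1/(13*(-67 - 26))*242 = -1/13/(-93)*242 = -1/13*(-1/93)*242 = (1/1209)*242 = 242/1209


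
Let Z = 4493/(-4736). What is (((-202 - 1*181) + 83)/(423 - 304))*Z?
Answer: 336975/140896 ≈ 2.3917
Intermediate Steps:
Z = -4493/4736 (Z = 4493*(-1/4736) = -4493/4736 ≈ -0.94869)
(((-202 - 1*181) + 83)/(423 - 304))*Z = (((-202 - 1*181) + 83)/(423 - 304))*(-4493/4736) = (((-202 - 181) + 83)/119)*(-4493/4736) = ((-383 + 83)*(1/119))*(-4493/4736) = -300*1/119*(-4493/4736) = -300/119*(-4493/4736) = 336975/140896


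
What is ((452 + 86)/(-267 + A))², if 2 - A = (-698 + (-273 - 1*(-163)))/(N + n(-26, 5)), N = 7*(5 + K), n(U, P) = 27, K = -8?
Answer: 2604996/152881 ≈ 17.039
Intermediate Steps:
N = -21 (N = 7*(5 - 8) = 7*(-3) = -21)
A = 410/3 (A = 2 - (-698 + (-273 - 1*(-163)))/(-21 + 27) = 2 - (-698 + (-273 + 163))/6 = 2 - (-698 - 110)/6 = 2 - (-808)/6 = 2 - 1*(-404/3) = 2 + 404/3 = 410/3 ≈ 136.67)
((452 + 86)/(-267 + A))² = ((452 + 86)/(-267 + 410/3))² = (538/(-391/3))² = (538*(-3/391))² = (-1614/391)² = 2604996/152881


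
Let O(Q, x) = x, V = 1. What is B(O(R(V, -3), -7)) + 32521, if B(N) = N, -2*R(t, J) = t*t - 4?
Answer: 32514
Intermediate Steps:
R(t, J) = 2 - t²/2 (R(t, J) = -(t*t - 4)/2 = -(t² - 4)/2 = -(-4 + t²)/2 = 2 - t²/2)
B(O(R(V, -3), -7)) + 32521 = -7 + 32521 = 32514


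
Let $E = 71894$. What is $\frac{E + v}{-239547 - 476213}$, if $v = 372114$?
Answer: $- \frac{55501}{89470} \approx -0.62033$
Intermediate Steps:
$\frac{E + v}{-239547 - 476213} = \frac{71894 + 372114}{-239547 - 476213} = \frac{444008}{-715760} = 444008 \left(- \frac{1}{715760}\right) = - \frac{55501}{89470}$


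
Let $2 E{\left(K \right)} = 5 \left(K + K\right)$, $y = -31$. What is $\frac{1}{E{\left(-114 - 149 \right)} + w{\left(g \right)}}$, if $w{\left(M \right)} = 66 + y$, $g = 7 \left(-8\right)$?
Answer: $- \frac{1}{1280} \approx -0.00078125$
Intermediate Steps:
$E{\left(K \right)} = 5 K$ ($E{\left(K \right)} = \frac{5 \left(K + K\right)}{2} = \frac{5 \cdot 2 K}{2} = \frac{10 K}{2} = 5 K$)
$g = -56$
$w{\left(M \right)} = 35$ ($w{\left(M \right)} = 66 - 31 = 35$)
$\frac{1}{E{\left(-114 - 149 \right)} + w{\left(g \right)}} = \frac{1}{5 \left(-114 - 149\right) + 35} = \frac{1}{5 \left(-263\right) + 35} = \frac{1}{-1315 + 35} = \frac{1}{-1280} = - \frac{1}{1280}$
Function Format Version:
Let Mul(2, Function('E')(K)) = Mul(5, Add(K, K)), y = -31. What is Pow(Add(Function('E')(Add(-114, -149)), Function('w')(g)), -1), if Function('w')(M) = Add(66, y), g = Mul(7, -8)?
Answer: Rational(-1, 1280) ≈ -0.00078125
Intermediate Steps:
Function('E')(K) = Mul(5, K) (Function('E')(K) = Mul(Rational(1, 2), Mul(5, Add(K, K))) = Mul(Rational(1, 2), Mul(5, Mul(2, K))) = Mul(Rational(1, 2), Mul(10, K)) = Mul(5, K))
g = -56
Function('w')(M) = 35 (Function('w')(M) = Add(66, -31) = 35)
Pow(Add(Function('E')(Add(-114, -149)), Function('w')(g)), -1) = Pow(Add(Mul(5, Add(-114, -149)), 35), -1) = Pow(Add(Mul(5, -263), 35), -1) = Pow(Add(-1315, 35), -1) = Pow(-1280, -1) = Rational(-1, 1280)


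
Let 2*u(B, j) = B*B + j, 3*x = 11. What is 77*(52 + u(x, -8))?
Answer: 75845/18 ≈ 4213.6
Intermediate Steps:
x = 11/3 (x = (⅓)*11 = 11/3 ≈ 3.6667)
u(B, j) = j/2 + B²/2 (u(B, j) = (B*B + j)/2 = (B² + j)/2 = (j + B²)/2 = j/2 + B²/2)
77*(52 + u(x, -8)) = 77*(52 + ((½)*(-8) + (11/3)²/2)) = 77*(52 + (-4 + (½)*(121/9))) = 77*(52 + (-4 + 121/18)) = 77*(52 + 49/18) = 77*(985/18) = 75845/18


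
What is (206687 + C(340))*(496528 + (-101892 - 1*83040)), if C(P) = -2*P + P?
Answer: 64296899812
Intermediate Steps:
C(P) = -P
(206687 + C(340))*(496528 + (-101892 - 1*83040)) = (206687 - 1*340)*(496528 + (-101892 - 1*83040)) = (206687 - 340)*(496528 + (-101892 - 83040)) = 206347*(496528 - 184932) = 206347*311596 = 64296899812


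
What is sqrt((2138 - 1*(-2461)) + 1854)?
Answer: 3*sqrt(717) ≈ 80.331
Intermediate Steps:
sqrt((2138 - 1*(-2461)) + 1854) = sqrt((2138 + 2461) + 1854) = sqrt(4599 + 1854) = sqrt(6453) = 3*sqrt(717)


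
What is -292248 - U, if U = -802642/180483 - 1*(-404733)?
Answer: -125792419181/180483 ≈ -6.9698e+5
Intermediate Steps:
U = 73046623397/180483 (U = -802642*1/180483 + 404733 = -802642/180483 + 404733 = 73046623397/180483 ≈ 4.0473e+5)
-292248 - U = -292248 - 1*73046623397/180483 = -292248 - 73046623397/180483 = -125792419181/180483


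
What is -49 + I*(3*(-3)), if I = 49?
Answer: -490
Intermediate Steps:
-49 + I*(3*(-3)) = -49 + 49*(3*(-3)) = -49 + 49*(-9) = -49 - 441 = -490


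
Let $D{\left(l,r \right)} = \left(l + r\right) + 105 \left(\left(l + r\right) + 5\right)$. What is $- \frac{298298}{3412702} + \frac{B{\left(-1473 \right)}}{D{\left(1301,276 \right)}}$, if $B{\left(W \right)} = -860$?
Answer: $- \frac{26477810223}{286132880137} \approx -0.092537$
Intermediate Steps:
$D{\left(l,r \right)} = 525 + 106 l + 106 r$ ($D{\left(l,r \right)} = \left(l + r\right) + 105 \left(5 + l + r\right) = \left(l + r\right) + \left(525 + 105 l + 105 r\right) = 525 + 106 l + 106 r$)
$- \frac{298298}{3412702} + \frac{B{\left(-1473 \right)}}{D{\left(1301,276 \right)}} = - \frac{298298}{3412702} - \frac{860}{525 + 106 \cdot 1301 + 106 \cdot 276} = \left(-298298\right) \frac{1}{3412702} - \frac{860}{525 + 137906 + 29256} = - \frac{149149}{1706351} - \frac{860}{167687} = - \frac{26477810223}{286132880137}$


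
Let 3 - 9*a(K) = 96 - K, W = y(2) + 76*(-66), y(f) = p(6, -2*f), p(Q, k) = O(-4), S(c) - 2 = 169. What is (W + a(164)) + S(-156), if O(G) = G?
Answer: -43570/9 ≈ -4841.1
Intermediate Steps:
S(c) = 171 (S(c) = 2 + 169 = 171)
p(Q, k) = -4
y(f) = -4
W = -5020 (W = -4 + 76*(-66) = -4 - 5016 = -5020)
a(K) = -31/3 + K/9 (a(K) = 1/3 - (96 - K)/9 = 1/3 + (-32/3 + K/9) = -31/3 + K/9)
(W + a(164)) + S(-156) = (-5020 + (-31/3 + (1/9)*164)) + 171 = (-5020 + (-31/3 + 164/9)) + 171 = (-5020 + 71/9) + 171 = -45109/9 + 171 = -43570/9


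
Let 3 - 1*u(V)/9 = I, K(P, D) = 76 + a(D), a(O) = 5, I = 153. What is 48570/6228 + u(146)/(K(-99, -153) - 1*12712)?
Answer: 103649245/13110978 ≈ 7.9055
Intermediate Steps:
K(P, D) = 81 (K(P, D) = 76 + 5 = 81)
u(V) = -1350 (u(V) = 27 - 9*153 = 27 - 1377 = -1350)
48570/6228 + u(146)/(K(-99, -153) - 1*12712) = 48570/6228 - 1350/(81 - 1*12712) = 48570*(1/6228) - 1350/(81 - 12712) = 8095/1038 - 1350/(-12631) = 8095/1038 - 1350*(-1/12631) = 8095/1038 + 1350/12631 = 103649245/13110978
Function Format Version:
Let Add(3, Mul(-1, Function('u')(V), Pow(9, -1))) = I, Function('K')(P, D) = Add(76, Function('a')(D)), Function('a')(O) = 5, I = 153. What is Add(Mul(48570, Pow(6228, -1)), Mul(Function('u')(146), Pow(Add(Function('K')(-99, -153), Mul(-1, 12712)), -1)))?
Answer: Rational(103649245, 13110978) ≈ 7.9055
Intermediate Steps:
Function('K')(P, D) = 81 (Function('K')(P, D) = Add(76, 5) = 81)
Function('u')(V) = -1350 (Function('u')(V) = Add(27, Mul(-9, 153)) = Add(27, -1377) = -1350)
Add(Mul(48570, Pow(6228, -1)), Mul(Function('u')(146), Pow(Add(Function('K')(-99, -153), Mul(-1, 12712)), -1))) = Add(Mul(48570, Pow(6228, -1)), Mul(-1350, Pow(Add(81, Mul(-1, 12712)), -1))) = Add(Mul(48570, Rational(1, 6228)), Mul(-1350, Pow(Add(81, -12712), -1))) = Add(Rational(8095, 1038), Mul(-1350, Pow(-12631, -1))) = Add(Rational(8095, 1038), Mul(-1350, Rational(-1, 12631))) = Add(Rational(8095, 1038), Rational(1350, 12631)) = Rational(103649245, 13110978)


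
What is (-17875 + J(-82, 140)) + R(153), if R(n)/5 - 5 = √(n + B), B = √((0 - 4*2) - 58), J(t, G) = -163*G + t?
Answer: -40752 + 5*√(153 + I*√66) ≈ -40690.0 + 1.6414*I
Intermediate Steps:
J(t, G) = t - 163*G
B = I*√66 (B = √((0 - 8) - 58) = √(-8 - 58) = √(-66) = I*√66 ≈ 8.124*I)
R(n) = 25 + 5*√(n + I*√66)
(-17875 + J(-82, 140)) + R(153) = (-17875 + (-82 - 163*140)) + (25 + 5*√(153 + I*√66)) = (-17875 + (-82 - 22820)) + (25 + 5*√(153 + I*√66)) = (-17875 - 22902) + (25 + 5*√(153 + I*√66)) = -40777 + (25 + 5*√(153 + I*√66)) = -40752 + 5*√(153 + I*√66)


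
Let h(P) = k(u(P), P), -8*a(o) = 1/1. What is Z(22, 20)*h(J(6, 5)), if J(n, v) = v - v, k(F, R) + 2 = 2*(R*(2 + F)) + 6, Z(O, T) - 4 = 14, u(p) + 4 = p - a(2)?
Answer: 72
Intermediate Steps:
a(o) = -⅛ (a(o) = -⅛/1 = -⅛*1 = -⅛)
u(p) = -31/8 + p (u(p) = -4 + (p - 1*(-⅛)) = -4 + (p + ⅛) = -4 + (⅛ + p) = -31/8 + p)
Z(O, T) = 18 (Z(O, T) = 4 + 14 = 18)
k(F, R) = 4 + 2*R*(2 + F) (k(F, R) = -2 + (2*(R*(2 + F)) + 6) = -2 + (2*R*(2 + F) + 6) = -2 + (6 + 2*R*(2 + F)) = 4 + 2*R*(2 + F))
J(n, v) = 0
h(P) = 4 + 4*P + 2*P*(-31/8 + P) (h(P) = 4 + 4*P + 2*(-31/8 + P)*P = 4 + 4*P + 2*P*(-31/8 + P))
Z(22, 20)*h(J(6, 5)) = 18*(4 + 2*0² - 15/4*0) = 18*(4 + 2*0 + 0) = 18*(4 + 0 + 0) = 18*4 = 72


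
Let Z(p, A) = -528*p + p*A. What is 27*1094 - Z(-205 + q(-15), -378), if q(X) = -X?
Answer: -142602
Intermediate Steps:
Z(p, A) = -528*p + A*p
27*1094 - Z(-205 + q(-15), -378) = 27*1094 - (-205 - 1*(-15))*(-528 - 378) = 29538 - (-205 + 15)*(-906) = 29538 - (-190)*(-906) = 29538 - 1*172140 = 29538 - 172140 = -142602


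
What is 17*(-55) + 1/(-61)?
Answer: -57036/61 ≈ -935.02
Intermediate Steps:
17*(-55) + 1/(-61) = -935 - 1/61 = -57036/61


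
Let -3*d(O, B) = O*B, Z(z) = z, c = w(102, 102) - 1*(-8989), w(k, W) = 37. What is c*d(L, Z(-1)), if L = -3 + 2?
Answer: -9026/3 ≈ -3008.7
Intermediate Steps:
L = -1
c = 9026 (c = 37 - 1*(-8989) = 37 + 8989 = 9026)
d(O, B) = -B*O/3 (d(O, B) = -O*B/3 = -B*O/3)
c*d(L, Z(-1)) = 9026*(-1/3*(-1)*(-1)) = 9026*(-1/3) = -9026/3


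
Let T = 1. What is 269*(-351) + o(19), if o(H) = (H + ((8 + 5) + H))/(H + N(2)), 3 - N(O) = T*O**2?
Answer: -566497/6 ≈ -94416.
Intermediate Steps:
N(O) = 3 - O**2
o(H) = (13 + 2*H)/(-1 + H) (o(H) = (H + ((8 + 5) + H))/(H + (3 - 1*2**2)) = (H + (13 + H))/(H + (3 - 1*4)) = (13 + 2*H)/(H + (3 - 4)) = (13 + 2*H)/(H - 1) = (13 + 2*H)/(-1 + H))
269*(-351) + o(19) = 269*(-351) + (13 + 2*19)/(-1 + 19) = -94419 + (13 + 38)/18 = -94419 + (1/18)*51 = -94419 + 17/6 = -566497/6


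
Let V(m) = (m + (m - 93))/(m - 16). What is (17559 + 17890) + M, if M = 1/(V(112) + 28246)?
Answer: 96128719499/2711747 ≈ 35449.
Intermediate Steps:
V(m) = (-93 + 2*m)/(-16 + m) (V(m) = (m + (-93 + m))/(-16 + m) = (-93 + 2*m)/(-16 + m))
M = 96/2711747 (M = 1/((-93 + 2*112)/(-16 + 112) + 28246) = 1/((-93 + 224)/96 + 28246) = 1/((1/96)*131 + 28246) = 1/(131/96 + 28246) = 1/(2711747/96) = 96/2711747 ≈ 3.5402e-5)
(17559 + 17890) + M = (17559 + 17890) + 96/2711747 = 35449 + 96/2711747 = 96128719499/2711747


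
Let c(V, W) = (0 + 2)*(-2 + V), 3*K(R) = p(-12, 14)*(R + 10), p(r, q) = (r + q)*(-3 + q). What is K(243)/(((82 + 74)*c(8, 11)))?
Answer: 2783/2808 ≈ 0.99110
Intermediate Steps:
p(r, q) = (-3 + q)*(q + r) (p(r, q) = (q + r)*(-3 + q) = (-3 + q)*(q + r))
K(R) = 220/3 + 22*R/3 (K(R) = ((14² - 3*14 - 3*(-12) + 14*(-12))*(R + 10))/3 = ((196 - 42 + 36 - 168)*(10 + R))/3 = (22*(10 + R))/3 = (220 + 22*R)/3 = 220/3 + 22*R/3)
c(V, W) = -4 + 2*V (c(V, W) = 2*(-2 + V) = -4 + 2*V)
K(243)/(((82 + 74)*c(8, 11))) = (220/3 + (22/3)*243)/(((82 + 74)*(-4 + 2*8))) = (220/3 + 1782)/((156*(-4 + 16))) = 5566/(3*((156*12))) = (5566/3)/1872 = (5566/3)*(1/1872) = 2783/2808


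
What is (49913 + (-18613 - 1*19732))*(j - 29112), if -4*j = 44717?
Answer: -466089180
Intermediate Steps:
j = -44717/4 (j = -¼*44717 = -44717/4 ≈ -11179.)
(49913 + (-18613 - 1*19732))*(j - 29112) = (49913 + (-18613 - 1*19732))*(-44717/4 - 29112) = (49913 + (-18613 - 19732))*(-161165/4) = (49913 - 38345)*(-161165/4) = 11568*(-161165/4) = -466089180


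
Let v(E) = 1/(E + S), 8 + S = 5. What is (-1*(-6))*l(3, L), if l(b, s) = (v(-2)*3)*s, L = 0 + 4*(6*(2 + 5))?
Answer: -3024/5 ≈ -604.80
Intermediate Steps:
S = -3 (S = -8 + 5 = -3)
v(E) = 1/(-3 + E) (v(E) = 1/(E - 3) = 1/(-3 + E))
L = 168 (L = 0 + 4*(6*7) = 0 + 4*42 = 0 + 168 = 168)
l(b, s) = -3*s/5 (l(b, s) = (3/(-3 - 2))*s = (3/(-5))*s = (-⅕*3)*s = -3*s/5)
(-1*(-6))*l(3, L) = (-1*(-6))*(-⅗*168) = 6*(-504/5) = -3024/5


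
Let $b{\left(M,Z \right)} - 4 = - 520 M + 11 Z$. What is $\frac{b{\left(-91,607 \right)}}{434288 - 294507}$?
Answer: $\frac{54001}{139781} \approx 0.38633$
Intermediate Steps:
$b{\left(M,Z \right)} = 4 - 520 M + 11 Z$ ($b{\left(M,Z \right)} = 4 - \left(- 11 Z + 520 M\right) = 4 - 520 M + 11 Z$)
$\frac{b{\left(-91,607 \right)}}{434288 - 294507} = \frac{4 - -47320 + 11 \cdot 607}{434288 - 294507} = \frac{4 + 47320 + 6677}{434288 - 294507} = \frac{54001}{139781}$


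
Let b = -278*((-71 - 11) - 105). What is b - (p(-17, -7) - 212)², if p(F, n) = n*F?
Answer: 43337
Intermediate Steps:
p(F, n) = F*n
b = 51986 (b = -278*(-82 - 105) = -278*(-187) = 51986)
b - (p(-17, -7) - 212)² = 51986 - (-17*(-7) - 212)² = 51986 - (119 - 212)² = 51986 - 1*(-93)² = 51986 - 1*8649 = 51986 - 8649 = 43337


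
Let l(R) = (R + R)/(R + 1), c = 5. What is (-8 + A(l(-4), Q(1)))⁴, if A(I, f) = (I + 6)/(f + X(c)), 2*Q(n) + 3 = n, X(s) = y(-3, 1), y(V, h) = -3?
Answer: 13845841/1296 ≈ 10684.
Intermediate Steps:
X(s) = -3
Q(n) = -3/2 + n/2
l(R) = 2*R/(1 + R) (l(R) = (2*R)/(1 + R) = 2*R/(1 + R))
A(I, f) = (6 + I)/(-3 + f) (A(I, f) = (I + 6)/(f - 3) = (6 + I)/(-3 + f))
(-8 + A(l(-4), Q(1)))⁴ = (-8 + (6 + 2*(-4)/(1 - 4))/(-3 + (-3/2 + (½)*1)))⁴ = (-8 + (6 + 2*(-4)/(-3))/(-3 + (-3/2 + ½)))⁴ = (-8 + (6 + 2*(-4)*(-⅓))/(-3 - 1))⁴ = (-8 + (6 + 8/3)/(-4))⁴ = (-8 - ¼*26/3)⁴ = (-8 - 13/6)⁴ = (-61/6)⁴ = 13845841/1296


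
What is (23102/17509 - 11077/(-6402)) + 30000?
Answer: 305738216927/10190238 ≈ 30003.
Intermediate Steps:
(23102/17509 - 11077/(-6402)) + 30000 = (23102*(1/17509) - 11077*(-1/6402)) + 30000 = (23102/17509 + 1007/582) + 30000 = 31076927/10190238 + 30000 = 305738216927/10190238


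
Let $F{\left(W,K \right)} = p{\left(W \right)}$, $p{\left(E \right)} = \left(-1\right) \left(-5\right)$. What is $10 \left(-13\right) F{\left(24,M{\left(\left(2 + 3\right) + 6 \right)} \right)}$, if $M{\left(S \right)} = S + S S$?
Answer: $-650$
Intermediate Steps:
$M{\left(S \right)} = S + S^{2}$
$p{\left(E \right)} = 5$
$F{\left(W,K \right)} = 5$
$10 \left(-13\right) F{\left(24,M{\left(\left(2 + 3\right) + 6 \right)} \right)} = 10 \left(-13\right) 5 = \left(-130\right) 5 = -650$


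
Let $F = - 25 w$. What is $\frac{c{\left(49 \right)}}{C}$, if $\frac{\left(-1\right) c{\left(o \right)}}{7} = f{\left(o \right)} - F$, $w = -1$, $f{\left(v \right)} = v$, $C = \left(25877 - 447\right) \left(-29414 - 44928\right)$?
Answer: $\frac{42}{472629265} \approx 8.8865 \cdot 10^{-8}$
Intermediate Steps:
$C = -1890517060$ ($C = 25430 \left(-74342\right) = -1890517060$)
$F = 25$ ($F = \left(-25\right) \left(-1\right) = 25$)
$c{\left(o \right)} = 175 - 7 o$ ($c{\left(o \right)} = - 7 \left(o - 25\right) = - 7 \left(-25 + o\right) = 175 - 7 o$)
$\frac{c{\left(49 \right)}}{C} = \frac{175 - 343}{-1890517060} = \left(175 - 343\right) \left(- \frac{1}{1890517060}\right) = \left(-168\right) \left(- \frac{1}{1890517060}\right) = \frac{42}{472629265}$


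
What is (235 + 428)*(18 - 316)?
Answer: -197574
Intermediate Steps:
(235 + 428)*(18 - 316) = 663*(-298) = -197574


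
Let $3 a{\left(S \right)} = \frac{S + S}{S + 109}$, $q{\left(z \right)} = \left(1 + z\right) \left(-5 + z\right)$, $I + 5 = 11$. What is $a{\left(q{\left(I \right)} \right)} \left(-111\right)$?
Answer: $- \frac{259}{58} \approx -4.4655$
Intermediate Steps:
$I = 6$ ($I = -5 + 11 = 6$)
$a{\left(S \right)} = \frac{2 S}{3 \left(109 + S\right)}$ ($a{\left(S \right)} = \frac{\left(S + S\right) \frac{1}{S + 109}}{3} = \frac{2 S \frac{1}{109 + S}}{3} = \frac{2 S}{3 \left(109 + S\right)}$)
$a{\left(q{\left(I \right)} \right)} \left(-111\right) = \frac{2 \left(-5 + 6^{2} - 24\right)}{3 \left(109 - \left(29 - 36\right)\right)} \left(-111\right) = \frac{2 \left(-5 + 36 - 24\right)}{3 \left(109 - -7\right)} \left(-111\right) = \frac{2}{3} \cdot 7 \frac{1}{109 + 7} \left(-111\right) = \frac{2}{3} \cdot 7 \cdot \frac{1}{116} \left(-111\right) = \frac{7}{174} \left(-111\right) = - \frac{259}{58}$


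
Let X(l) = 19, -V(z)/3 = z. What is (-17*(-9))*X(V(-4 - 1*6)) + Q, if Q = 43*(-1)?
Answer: 2864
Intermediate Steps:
V(z) = -3*z
Q = -43
(-17*(-9))*X(V(-4 - 1*6)) + Q = -17*(-9)*19 - 43 = 153*19 - 43 = 2907 - 43 = 2864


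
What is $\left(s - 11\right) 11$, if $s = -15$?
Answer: $-286$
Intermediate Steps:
$\left(s - 11\right) 11 = \left(-15 - 11\right) 11 = \left(-26\right) 11 = -286$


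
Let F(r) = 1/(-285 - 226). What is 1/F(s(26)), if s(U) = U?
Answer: -511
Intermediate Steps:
F(r) = -1/511 (F(r) = 1/(-511) = -1/511)
1/F(s(26)) = 1/(-1/511) = -511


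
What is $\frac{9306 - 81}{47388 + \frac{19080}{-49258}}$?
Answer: $\frac{75734175}{389036504} \approx 0.19467$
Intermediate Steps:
$\frac{9306 - 81}{47388 + \frac{19080}{-49258}} = \frac{9225}{47388 + 19080 \left(- \frac{1}{49258}\right)} = \frac{9225}{47388 - \frac{9540}{24629}} = \frac{9225}{\frac{1167109512}{24629}} = 9225 \cdot \frac{24629}{1167109512} = \frac{75734175}{389036504}$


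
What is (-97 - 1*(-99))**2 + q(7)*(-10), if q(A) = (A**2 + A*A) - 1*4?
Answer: -936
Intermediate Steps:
q(A) = -4 + 2*A**2 (q(A) = (A**2 + A**2) - 4 = 2*A**2 - 4 = -4 + 2*A**2)
(-97 - 1*(-99))**2 + q(7)*(-10) = (-97 - 1*(-99))**2 + (-4 + 2*7**2)*(-10) = (-97 + 99)**2 + (-4 + 2*49)*(-10) = 2**2 + (-4 + 98)*(-10) = 4 + 94*(-10) = 4 - 940 = -936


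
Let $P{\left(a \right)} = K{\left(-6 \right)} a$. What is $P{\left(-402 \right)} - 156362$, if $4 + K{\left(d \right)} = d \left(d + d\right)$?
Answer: $-183698$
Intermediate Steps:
$K{\left(d \right)} = -4 + 2 d^{2}$ ($K{\left(d \right)} = -4 + d \left(d + d\right) = -4 + d 2 d = -4 + 2 d^{2}$)
$P{\left(a \right)} = 68 a$ ($P{\left(a \right)} = \left(-4 + 2 \left(-6\right)^{2}\right) a = \left(-4 + 2 \cdot 36\right) a = \left(-4 + 72\right) a = 68 a$)
$P{\left(-402 \right)} - 156362 = 68 \left(-402\right) - 156362 = -27336 - 156362 = -183698$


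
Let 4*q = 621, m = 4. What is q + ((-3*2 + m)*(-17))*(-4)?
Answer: 77/4 ≈ 19.250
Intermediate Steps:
q = 621/4 (q = (¼)*621 = 621/4 ≈ 155.25)
q + ((-3*2 + m)*(-17))*(-4) = 621/4 + ((-3*2 + 4)*(-17))*(-4) = 621/4 + ((-6 + 4)*(-17))*(-4) = 621/4 - 2*(-17)*(-4) = 621/4 + 34*(-4) = 621/4 - 136 = 77/4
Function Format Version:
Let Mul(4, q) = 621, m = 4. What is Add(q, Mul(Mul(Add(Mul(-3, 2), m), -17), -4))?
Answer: Rational(77, 4) ≈ 19.250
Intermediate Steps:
q = Rational(621, 4) (q = Mul(Rational(1, 4), 621) = Rational(621, 4) ≈ 155.25)
Add(q, Mul(Mul(Add(Mul(-3, 2), m), -17), -4)) = Add(Rational(621, 4), Mul(Mul(Add(Mul(-3, 2), 4), -17), -4)) = Add(Rational(621, 4), Mul(Mul(Add(-6, 4), -17), -4)) = Add(Rational(621, 4), Mul(Mul(-2, -17), -4)) = Add(Rational(621, 4), Mul(34, -4)) = Add(Rational(621, 4), -136) = Rational(77, 4)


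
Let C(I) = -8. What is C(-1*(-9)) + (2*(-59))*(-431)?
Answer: 50850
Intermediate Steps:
C(-1*(-9)) + (2*(-59))*(-431) = -8 + (2*(-59))*(-431) = -8 - 118*(-431) = -8 + 50858 = 50850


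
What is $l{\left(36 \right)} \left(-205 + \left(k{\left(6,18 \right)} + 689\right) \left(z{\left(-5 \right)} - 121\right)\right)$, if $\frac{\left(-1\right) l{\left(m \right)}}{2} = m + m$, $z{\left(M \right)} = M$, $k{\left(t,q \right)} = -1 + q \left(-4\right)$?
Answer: $11206224$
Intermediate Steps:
$k{\left(t,q \right)} = -1 - 4 q$
$l{\left(m \right)} = - 4 m$ ($l{\left(m \right)} = - 2 \left(m + m\right) = - 2 \cdot 2 m = - 4 m$)
$l{\left(36 \right)} \left(-205 + \left(k{\left(6,18 \right)} + 689\right) \left(z{\left(-5 \right)} - 121\right)\right) = \left(-4\right) 36 \left(-205 + \left(\left(-1 - 72\right) + 689\right) \left(-5 - 121\right)\right) = - 144 \left(-205 + \left(\left(-1 - 72\right) + 689\right) \left(-126\right)\right) = - 144 \left(-205 + \left(-73 + 689\right) \left(-126\right)\right) = - 144 \left(-205 + 616 \left(-126\right)\right) = - 144 \left(-205 - 77616\right) = \left(-144\right) \left(-77821\right) = 11206224$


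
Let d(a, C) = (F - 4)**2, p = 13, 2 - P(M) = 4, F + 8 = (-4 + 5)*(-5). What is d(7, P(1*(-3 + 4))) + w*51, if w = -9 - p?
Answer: -833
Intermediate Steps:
F = -13 (F = -8 + (-4 + 5)*(-5) = -8 + 1*(-5) = -8 - 5 = -13)
P(M) = -2 (P(M) = 2 - 1*4 = 2 - 4 = -2)
d(a, C) = 289 (d(a, C) = (-13 - 4)**2 = (-17)**2 = 289)
w = -22 (w = -9 - 1*13 = -9 - 13 = -22)
d(7, P(1*(-3 + 4))) + w*51 = 289 - 22*51 = 289 - 1122 = -833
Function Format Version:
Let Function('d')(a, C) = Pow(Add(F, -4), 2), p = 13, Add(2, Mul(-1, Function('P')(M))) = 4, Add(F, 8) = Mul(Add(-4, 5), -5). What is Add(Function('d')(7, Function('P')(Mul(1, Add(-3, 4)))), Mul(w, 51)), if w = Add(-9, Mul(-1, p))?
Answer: -833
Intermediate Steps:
F = -13 (F = Add(-8, Mul(Add(-4, 5), -5)) = Add(-8, Mul(1, -5)) = Add(-8, -5) = -13)
Function('P')(M) = -2 (Function('P')(M) = Add(2, Mul(-1, 4)) = Add(2, -4) = -2)
Function('d')(a, C) = 289 (Function('d')(a, C) = Pow(Add(-13, -4), 2) = Pow(-17, 2) = 289)
w = -22 (w = Add(-9, Mul(-1, 13)) = Add(-9, -13) = -22)
Add(Function('d')(7, Function('P')(Mul(1, Add(-3, 4)))), Mul(w, 51)) = Add(289, Mul(-22, 51)) = Add(289, -1122) = -833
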